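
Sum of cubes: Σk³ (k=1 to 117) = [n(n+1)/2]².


n(n+1)/2 = 117×118/2 = 6903
Σk³ = 6903² = 47651409

Σk³ = 47651409


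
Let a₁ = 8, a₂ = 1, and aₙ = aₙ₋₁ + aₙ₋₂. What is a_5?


Computing iteratively: 8, 1, 9, 10, 19
a_5 = 19

a_5 = 19


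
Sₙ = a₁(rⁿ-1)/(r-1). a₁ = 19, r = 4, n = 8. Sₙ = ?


Sₙ = 19×(4^8 - 1)/(4 - 1)
= 19×(65536 - 1)/3
= 19×65535/3
= 415055

S_8 = 415055


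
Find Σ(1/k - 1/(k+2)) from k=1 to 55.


Telescoping with gap 2: two head and two tail terms survive.
= (1 + 1/2) - (1/56 + 1/57)
= 3/2 - 1/56 - 1/57 = 4675/3192

Sum = 4675/3192


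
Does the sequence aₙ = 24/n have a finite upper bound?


a₁ = 24, a₂ = 24/2, a₃ = 24/3, ...
0 < aₙ ≤ 24 for all n ≥ 1
Lower bound: 0, Upper bound: 24
The sequence IS bounded

Bounded (0 < aₙ ≤ 24)


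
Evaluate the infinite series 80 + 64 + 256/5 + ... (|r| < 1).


S∞ = a₁/(1-r) = 80/(1 - 4/5)
= 80/(1/5)
= 400

S∞ = 400


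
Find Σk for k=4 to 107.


Σₖ₌4^107 k = Σₖ₌₁^107 k − Σₖ₌₁^3 k
= 107·108/2 − 3·4/2
= 5778 − 6 = 5772

Σk = 5772


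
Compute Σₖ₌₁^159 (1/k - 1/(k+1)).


Telescoping: adjacent terms cancel.
= 1/1 - 1/160
= 1 - 1/160 = 159/160

Sum = 159/160


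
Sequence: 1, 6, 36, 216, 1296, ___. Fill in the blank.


Pattern: geometric (r=6)
Terms: 1, 6, 36, 216, 1296
Next term = 7776

Next term = 7776


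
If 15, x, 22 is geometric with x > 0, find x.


GM = √(15×22) = √330 = 18.1659

GM = 18.1659


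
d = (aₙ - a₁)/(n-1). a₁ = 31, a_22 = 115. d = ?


d = (aₙ - a₁)/(n-1)
= (115 - 31)/(22-1)
= 84/21 = 4

d = 4


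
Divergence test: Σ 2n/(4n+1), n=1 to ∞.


lim(n→∞) 2n/(4n+1) = 2/4 = 1/2  (divide numerator and denominator by n)
lim aₙ = 1/2 ≠ 0 → series DIVERGES

Diverges (lim aₙ = 1/2 ≠ 0)


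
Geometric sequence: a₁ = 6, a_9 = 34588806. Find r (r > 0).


r^(n-1) = aₙ/a₁
r^8 = 34588806/6 = 5764801
r = 5764801^(1/8)
= ±7; taking r > 0 gives r = 7

r = 7


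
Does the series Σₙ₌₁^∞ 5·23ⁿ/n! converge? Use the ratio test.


aₙ = 5·23^n/n!
a_{n+1}/aₙ = 23^(n+1)/(n+1)! × n!/23^n  (constant 5 cancels)
= 23/(n+1)
L = lim(n→∞) 23/(n+1) = 0
L < 1 → series CONVERGES

Converges (ratio test: L = 0 < 1)


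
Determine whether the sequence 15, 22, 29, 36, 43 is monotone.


Differences: 7, 7, 7, 7
All differences > 0 → strictly INCREASING

Monotonically increasing


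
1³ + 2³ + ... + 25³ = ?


n(n+1)/2 = 25×26/2 = 325
Σk³ = 325² = 105625

Σk³ = 105625


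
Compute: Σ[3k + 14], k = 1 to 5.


Σ(3k+14) = 3·Σk + 14·n
= 3·15 + 14·5
= 45 + 70 = 115

Σ = 115


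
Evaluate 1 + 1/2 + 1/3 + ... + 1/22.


H_22 = 1/1 + 1/2 + 1/3 + ... + 1/22
= 19093197/5173168
≈ 3.6908

H_22 = 19093197/5173168 ≈ 3.6908


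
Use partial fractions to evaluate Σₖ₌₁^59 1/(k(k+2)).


1/(k(k+2)) = (1/2)·(1/k - 1/(k+2)) (partial fractions)
Telescoping: Σ = (1/2)·(1 + 1/2 - 1/60 - 1/61) = 5369/7320

Sum = 5369/7320


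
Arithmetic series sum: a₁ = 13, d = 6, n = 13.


aₙ = 13 + (13-1)×6 = 85
Sₙ = n(a₁+aₙ)/2 = 13×(13+85)/2
= 13×98/2 = 637

S_13 = 637


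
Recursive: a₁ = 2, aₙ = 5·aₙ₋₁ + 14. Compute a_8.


Computing step by step:
a_1 = 2
a_2 = 24
a_3 = 134
a_4 = 684
a_5 = 3434
a_6 = 17184
a_7 = 85934
a_8 = 429684


a_8 = 429684


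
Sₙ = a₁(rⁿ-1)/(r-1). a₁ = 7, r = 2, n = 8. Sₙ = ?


Sₙ = 7×(2^8 - 1)/(2 - 1)
= 7×(256 - 1)/1
= 7×255/1
= 1785

S_8 = 1785


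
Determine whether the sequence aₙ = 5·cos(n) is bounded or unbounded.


For all n, -1 ≤ cos(n) ≤ 1, so -5 ≤ 5·cos(n) ≤ 5
Lower bound: -5, Upper bound: 5
The sequence IS bounded

Bounded (-5 ≤ aₙ ≤ 5)


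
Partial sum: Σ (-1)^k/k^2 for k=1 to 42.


S = -1 + 1/4 - 1/9 + 1/16 - 1/25 + 1/36 - 1/49 + 1/64 ± ...
= -0.8222
(Full series converges to -π²/12 ≈ -0.8225)

S_42 = -0.8222


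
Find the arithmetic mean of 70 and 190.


AM = (70 + 190)/2 = 260/2 = 130

AM = 130


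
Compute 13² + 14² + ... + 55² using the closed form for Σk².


Σₖ₌13^55 k² = Σₖ₌₁^55 k² − Σₖ₌₁^12 k²
= 55·56·111/6 − 12·13·25/6
= 56980 − 650 = 56330

Σk² = 56330


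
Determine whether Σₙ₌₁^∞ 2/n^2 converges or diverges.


p-series test: Σ c/n^p converges if p > 1, diverges if p ≤ 1 (constant c > 0 doesn't affect convergence).
p = 2
2 > 1 → CONVERGES

Converges (p = 2 > 1)


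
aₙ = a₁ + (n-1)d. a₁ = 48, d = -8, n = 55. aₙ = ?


aₙ = a₁ + (n-1)d
= 48 + (55-1)×-8
= 48 - 432
= -384

a_55 = -384


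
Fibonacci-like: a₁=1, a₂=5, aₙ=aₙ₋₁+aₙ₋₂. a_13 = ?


Computing iteratively: 1, 5, 6, 11, 17, 28, 45, 73, 118, 191, 309, 500, ...
a_13 = 809

a_13 = 809


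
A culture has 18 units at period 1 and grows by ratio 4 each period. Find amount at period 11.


aₙ = a₁·r^(n-1)
= 18×4^10
= 18×1048576
= 18874368

a_11 = 18874368


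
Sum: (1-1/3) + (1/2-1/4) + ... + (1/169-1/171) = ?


Telescoping with gap 2: two head and two tail terms survive.
= (1 + 1/2) - (1/170 + 1/171)
= 3/2 - 1/170 - 1/171 = 21632/14535

Sum = 21632/14535


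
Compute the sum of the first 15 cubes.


n(n+1)/2 = 15×16/2 = 120
Σk³ = 120² = 14400

Σk³ = 14400


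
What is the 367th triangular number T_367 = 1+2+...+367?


n(n+1)/2 = 367×368/2 = 135056/2 = 67528

Σk = 67528


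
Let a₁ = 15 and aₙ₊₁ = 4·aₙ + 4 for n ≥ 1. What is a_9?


Computing step by step:
a_1 = 15
a_2 = 64
a_3 = 260
a_4 = 1044
a_5 = 4180
a_6 = 16724
a_7 = 66900
a_8 = 267604
a_9 = 1070420


a_9 = 1070420


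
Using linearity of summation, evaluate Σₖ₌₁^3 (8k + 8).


Σ(8k+8) = 8·Σk + 8·n
= 8·6 + 8·3
= 48 + 24 = 72

Σ = 72


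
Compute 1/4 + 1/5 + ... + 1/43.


Σₖ₌4^43 1/k = 1/4 + 1/5 + 1/6 + ... + 1/43
= 307869487527576617/122332313750680800
≈ 2.5167

Sum = 307869487527576617/122332313750680800 ≈ 2.5167


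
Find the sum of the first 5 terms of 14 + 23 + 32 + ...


aₙ = 14 + (5-1)×9 = 50
Sₙ = n(a₁+aₙ)/2 = 5×(14+50)/2
= 5×64/2 = 160

S_5 = 160


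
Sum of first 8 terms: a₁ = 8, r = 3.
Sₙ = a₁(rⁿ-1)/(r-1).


Sₙ = 8×(3^8 - 1)/(3 - 1)
= 8×(6561 - 1)/2
= 8×6560/2
= 26240

S_8 = 26240


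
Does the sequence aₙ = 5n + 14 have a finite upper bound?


aₙ = 5n + 14 → as n→∞, aₙ→∞
No finite upper bound exists
The sequence is UNBOUNDED

Unbounded (aₙ → ∞ as n → ∞)


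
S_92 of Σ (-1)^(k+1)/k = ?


S = 1 - 1/2 + 1/3 - 1/4 + 1/5 - 1/6 + 1/7 - 1/8 ± ...
= 0.6877
(Full series converges to +ln(2) ≈ +0.6931)

S_92 = 0.6877


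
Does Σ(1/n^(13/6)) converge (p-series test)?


p-series test: Σ c/n^p converges if p > 1, diverges if p ≤ 1 (constant c > 0 doesn't affect convergence).
p = 13/6
13/6 > 1 → CONVERGES

Converges (p = 13/6 > 1)


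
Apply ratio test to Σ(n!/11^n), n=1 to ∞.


aₙ = n!/11^n
a_{n+1}/aₙ = (n+1)!/11^(n+1) × 11^n/n!
= (n+1)/11
L = lim(n→∞) (n+1)/11 = ∞
L > 1 → series DIVERGES

Diverges (ratio test: L = ∞ > 1)


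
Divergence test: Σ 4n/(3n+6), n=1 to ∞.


lim(n→∞) 4n/(3n+6) = 4/3 = 4/3  (divide numerator and denominator by n)
lim aₙ = 4/3 ≠ 0 → series DIVERGES

Diverges (lim aₙ = 4/3 ≠ 0)


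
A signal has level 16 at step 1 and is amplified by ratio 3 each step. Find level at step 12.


aₙ = a₁·r^(n-1)
= 16×3^11
= 16×177147
= 2834352

a_12 = 2834352


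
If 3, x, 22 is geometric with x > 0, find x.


GM = √(3×22) = √66 = 8.124

GM = 8.124


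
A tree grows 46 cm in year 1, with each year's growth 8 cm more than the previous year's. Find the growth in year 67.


aₙ = a₁ + (n-1)d
= 46 + (67-1)×8
= 46 + 528
= 574

a_67 = 574


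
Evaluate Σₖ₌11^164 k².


Σₖ₌11^164 k² = Σₖ₌₁^164 k² − Σₖ₌₁^10 k²
= 164·165·329/6 − 10·11·21/6
= 1483790 − 385 = 1483405

Σk² = 1483405


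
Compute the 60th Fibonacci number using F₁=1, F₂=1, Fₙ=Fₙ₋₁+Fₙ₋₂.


Fibonacci sequence: 1, 1, 2, 3, 5, 8, 13, 21, 34, 55, 89, ...
F(60) = 1548008755920

F(60) = 1548008755920


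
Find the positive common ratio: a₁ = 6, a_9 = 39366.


r^(n-1) = aₙ/a₁
r^8 = 39366/6 = 6561
r = 6561^(1/8)
= ±3; taking r > 0 gives r = 3

r = 3


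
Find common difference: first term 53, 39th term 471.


d = (aₙ - a₁)/(n-1)
= (471 - 53)/(39-1)
= 418/38 = 11

d = 11


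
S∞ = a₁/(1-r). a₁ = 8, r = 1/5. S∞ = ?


S∞ = a₁/(1-r) = 8/(1 - 1/5)
= 8/(4/5)
= 10

S∞ = 10


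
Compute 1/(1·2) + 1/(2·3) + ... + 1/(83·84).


1/(k(k+1)) = 1/k - 1/(k+1) (partial fractions)
Telescoping: Σ = 1 - 1/84 = 83/84

Sum = 83/84


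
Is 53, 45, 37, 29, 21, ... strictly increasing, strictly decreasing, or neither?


Differences: -8, -8, -8, -8
All differences < 0 → strictly DECREASING

Monotonically decreasing


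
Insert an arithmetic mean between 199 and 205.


AM = (199 + 205)/2 = 404/2 = 202

AM = 202


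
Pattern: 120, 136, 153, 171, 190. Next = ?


Pattern: triangular numbers: n(n+1)/2
Terms: 120, 136, 153, 171, 190
Next term = 210

Next term = 210


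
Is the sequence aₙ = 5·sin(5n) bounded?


For all n, -1 ≤ sin(5n) ≤ 1, so -5 ≤ 5·sin(5n) ≤ 5
Lower bound: -5, Upper bound: 5
The sequence IS bounded

Bounded (-5 ≤ aₙ ≤ 5)


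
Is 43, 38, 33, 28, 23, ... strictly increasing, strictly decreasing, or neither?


Differences: -5, -5, -5, -5
All differences < 0 → strictly DECREASING

Monotonically decreasing


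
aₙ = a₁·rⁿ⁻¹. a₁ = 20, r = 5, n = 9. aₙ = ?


aₙ = a₁·r^(n-1)
= 20×5^8
= 20×390625
= 7812500

a_9 = 7812500


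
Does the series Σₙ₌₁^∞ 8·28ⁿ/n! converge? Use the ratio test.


aₙ = 8·28^n/n!
a_{n+1}/aₙ = 28^(n+1)/(n+1)! × n!/28^n  (constant 8 cancels)
= 28/(n+1)
L = lim(n→∞) 28/(n+1) = 0
L < 1 → series CONVERGES

Converges (ratio test: L = 0 < 1)


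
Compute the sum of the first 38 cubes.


n(n+1)/2 = 38×39/2 = 741
Σk³ = 741² = 549081

Σk³ = 549081


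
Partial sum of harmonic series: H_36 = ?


H_36 = 1/1 + 1/2 + 1/3 + ... + 1/36
= 54801925434709/13127595717600
≈ 4.1746

H_36 = 54801925434709/13127595717600 ≈ 4.1746


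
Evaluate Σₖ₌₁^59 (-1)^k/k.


S = -1 + 1/2 - 1/3 + 1/4 - 1/5 + 1/6 - 1/7 + 1/8 ± ...
= -0.7015
(Full series converges to -ln(2) ≈ -0.6931)

S_59 = -0.7015


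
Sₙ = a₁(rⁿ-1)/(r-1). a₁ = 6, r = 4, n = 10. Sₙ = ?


Sₙ = 6×(4^10 - 1)/(4 - 1)
= 6×(1048576 - 1)/3
= 6×1048575/3
= 2097150

S_10 = 2097150


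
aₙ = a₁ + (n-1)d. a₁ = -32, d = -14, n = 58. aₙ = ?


aₙ = a₁ + (n-1)d
= -32 + (58-1)×-14
= -32 - 798
= -830

a_58 = -830


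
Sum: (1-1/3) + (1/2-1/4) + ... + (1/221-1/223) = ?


Telescoping with gap 2: two head and two tail terms survive.
= (1 + 1/2) - (1/222 + 1/223)
= 3/2 - 1/222 - 1/223 = 36907/24753

Sum = 36907/24753


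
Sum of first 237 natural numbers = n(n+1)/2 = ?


n(n+1)/2 = 237×238/2 = 56406/2 = 28203

Σk = 28203


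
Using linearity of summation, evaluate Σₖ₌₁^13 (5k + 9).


Σ(5k+9) = 5·Σk + 9·n
= 5·91 + 9·13
= 455 + 117 = 572

Σ = 572


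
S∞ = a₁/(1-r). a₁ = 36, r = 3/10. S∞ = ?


S∞ = a₁/(1-r) = 36/(1 - 3/10)
= 36/(7/10)
= 360/7

S∞ = 360/7


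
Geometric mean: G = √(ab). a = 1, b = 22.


GM = √(1×22) = √22 = 4.6904

GM = 4.6904


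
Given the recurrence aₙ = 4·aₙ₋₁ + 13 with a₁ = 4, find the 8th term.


Computing step by step:
a_1 = 4
a_2 = 29
a_3 = 129
a_4 = 529
a_5 = 2129
a_6 = 8529
a_7 = 34129
a_8 = 136529


a_8 = 136529


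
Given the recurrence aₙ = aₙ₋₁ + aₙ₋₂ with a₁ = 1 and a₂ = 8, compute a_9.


Computing iteratively: 1, 8, 9, 17, 26, 43, 69, 112, 181
a_9 = 181

a_9 = 181


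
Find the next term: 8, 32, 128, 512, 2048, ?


Pattern: geometric (r=4)
Terms: 8, 32, 128, 512, 2048
Next term = 8192

Next term = 8192


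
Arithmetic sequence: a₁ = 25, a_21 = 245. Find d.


d = (aₙ - a₁)/(n-1)
= (245 - 25)/(21-1)
= 220/20 = 11

d = 11


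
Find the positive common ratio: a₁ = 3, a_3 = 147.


r^(n-1) = aₙ/a₁
r^2 = 147/3 = 49
r = 49^(1/2)
= ±7; taking r > 0 gives r = 7

r = 7


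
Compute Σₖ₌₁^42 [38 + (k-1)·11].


aₙ = 38 + (42-1)×11 = 489
Sₙ = n(a₁+aₙ)/2 = 42×(38+489)/2
= 42×527/2 = 11067

S_42 = 11067


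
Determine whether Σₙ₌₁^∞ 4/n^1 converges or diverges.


p-series test: Σ c/n^p converges if p > 1, diverges if p ≤ 1 (constant c > 0 doesn't affect convergence).
p = 1
1 ≤ 1 → DIVERGES

Diverges (p = 1 ≤ 1)


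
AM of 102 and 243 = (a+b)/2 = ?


AM = (102 + 243)/2 = 345/2 = 172.5

AM = 172.5


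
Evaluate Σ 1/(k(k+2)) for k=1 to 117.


1/(k(k+2)) = (1/2)·(1/k - 1/(k+2)) (partial fractions)
Telescoping: Σ = (1/2)·(1 + 1/2 - 1/118 - 1/119) = 10413/14042

Sum = 10413/14042


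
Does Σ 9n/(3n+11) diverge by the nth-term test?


lim(n→∞) 9n/(3n+11) = 9/3 = 3  (divide numerator and denominator by n)
lim aₙ = 3 ≠ 0 → series DIVERGES

Diverges (lim aₙ = 3 ≠ 0)


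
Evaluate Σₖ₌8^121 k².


Σₖ₌8^121 k² = Σₖ₌₁^121 k² − Σₖ₌₁^7 k²
= 121·122·243/6 − 7·8·15/6
= 597861 − 140 = 597721

Σk² = 597721


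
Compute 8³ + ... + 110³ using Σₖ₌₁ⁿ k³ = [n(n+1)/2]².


Σₖ₌8^110 k³ = [110·111/2]² − [7·8/2]²
= 37271025 − 784 = 37270241

Σk³ = 37270241


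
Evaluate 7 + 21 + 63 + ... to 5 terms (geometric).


Sₙ = 7×(3^5 - 1)/(3 - 1)
= 7×(243 - 1)/2
= 7×242/2
= 847

S_5 = 847


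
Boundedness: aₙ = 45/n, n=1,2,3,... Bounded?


a₁ = 45, a₂ = 45/2, a₃ = 45/3, ...
0 < aₙ ≤ 45 for all n ≥ 1
Lower bound: 0, Upper bound: 45
The sequence IS bounded

Bounded (0 < aₙ ≤ 45)


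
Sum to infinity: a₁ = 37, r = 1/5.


S∞ = a₁/(1-r) = 37/(1 - 1/5)
= 37/(4/5)
= 185/4

S∞ = 185/4


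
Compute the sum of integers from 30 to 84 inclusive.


Σₖ₌30^84 k = Σₖ₌₁^84 k − Σₖ₌₁^29 k
= 84·85/2 − 29·30/2
= 3570 − 435 = 3135

Σk = 3135


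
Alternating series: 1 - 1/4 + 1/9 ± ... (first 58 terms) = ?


S = 1 - 1/4 + 1/9 - 1/16 + 1/25 - 1/36 + 1/49 - 1/64 ± ...
= 0.8223
(Full series converges to +π²/12 ≈ +0.8225)

S_58 = 0.8223


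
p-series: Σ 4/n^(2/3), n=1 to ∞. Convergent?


p-series test: Σ c/n^p converges if p > 1, diverges if p ≤ 1 (constant c > 0 doesn't affect convergence).
p = 2/3
2/3 ≤ 1 → DIVERGES

Diverges (p = 2/3 ≤ 1)


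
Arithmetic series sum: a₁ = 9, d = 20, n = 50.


aₙ = 9 + (50-1)×20 = 989
Sₙ = n(a₁+aₙ)/2 = 50×(9+989)/2
= 50×998/2 = 24950

S_50 = 24950


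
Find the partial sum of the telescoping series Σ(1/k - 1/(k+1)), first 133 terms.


Telescoping: adjacent terms cancel.
= 1/1 - 1/134
= 1 - 1/134 = 133/134

Sum = 133/134


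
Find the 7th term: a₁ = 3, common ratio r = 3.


aₙ = a₁·r^(n-1)
= 3×3^6
= 3×729
= 2187

a_7 = 2187


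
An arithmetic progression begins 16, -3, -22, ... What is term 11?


aₙ = a₁ + (n-1)d
= 16 + (11-1)×-19
= 16 - 190
= -174

a_11 = -174


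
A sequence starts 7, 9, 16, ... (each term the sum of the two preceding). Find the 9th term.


Computing iteratively: 7, 9, 16, 25, 41, 66, 107, 173, 280
a_9 = 280

a_9 = 280


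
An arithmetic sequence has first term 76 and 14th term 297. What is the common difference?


d = (aₙ - a₁)/(n-1)
= (297 - 76)/(14-1)
= 221/13 = 17

d = 17


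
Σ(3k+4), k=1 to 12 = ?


Σ(3k+4) = 3·Σk + 4·n
= 3·78 + 4·12
= 234 + 48 = 282

Σ = 282


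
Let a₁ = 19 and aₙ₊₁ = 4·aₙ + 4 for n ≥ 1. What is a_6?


Computing step by step:
a_1 = 19
a_2 = 80
a_3 = 324
a_4 = 1300
a_5 = 5204
a_6 = 20820


a_6 = 20820


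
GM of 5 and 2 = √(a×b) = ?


GM = √(5×2) = √10 = 3.1623

GM = 3.1623


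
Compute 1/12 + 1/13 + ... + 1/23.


Σₖ₌12^23 1/k = 1/12 + 1/13 + 1/14 + ... + 1/23
= 3825136961/5354228880
≈ 0.7144

Sum = 3825136961/5354228880 ≈ 0.7144


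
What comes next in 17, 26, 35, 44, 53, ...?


Pattern: arithmetic (d=9)
Terms: 17, 26, 35, 44, 53
Next term = 62

Next term = 62


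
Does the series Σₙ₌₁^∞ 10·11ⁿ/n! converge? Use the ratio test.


aₙ = 10·11^n/n!
a_{n+1}/aₙ = 11^(n+1)/(n+1)! × n!/11^n  (constant 10 cancels)
= 11/(n+1)
L = lim(n→∞) 11/(n+1) = 0
L < 1 → series CONVERGES

Converges (ratio test: L = 0 < 1)


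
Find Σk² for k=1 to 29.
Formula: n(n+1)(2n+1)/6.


n = 29
n(n+1)(2n+1)/6 = 29×30×59/6
= 51330/6 = 8555

Σk² = 8555


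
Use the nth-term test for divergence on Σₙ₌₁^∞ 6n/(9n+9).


lim(n→∞) 6n/(9n+9) = 6/9 = 2/3  (divide numerator and denominator by n)
lim aₙ = 2/3 ≠ 0 → series DIVERGES

Diverges (lim aₙ = 2/3 ≠ 0)


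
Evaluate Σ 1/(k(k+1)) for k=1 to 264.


1/(k(k+1)) = 1/k - 1/(k+1) (partial fractions)
Telescoping: Σ = 1 - 1/265 = 264/265

Sum = 264/265


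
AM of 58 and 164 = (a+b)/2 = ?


AM = (58 + 164)/2 = 222/2 = 111

AM = 111


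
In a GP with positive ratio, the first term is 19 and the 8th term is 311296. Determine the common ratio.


r^(n-1) = aₙ/a₁
r^7 = 311296/19 = 16384
r = 16384^(1/7)
= 4

r = 4


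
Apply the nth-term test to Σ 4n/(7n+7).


lim(n→∞) 4n/(7n+7) = 4/7 = 4/7  (divide numerator and denominator by n)
lim aₙ = 4/7 ≠ 0 → series DIVERGES

Diverges (lim aₙ = 4/7 ≠ 0)


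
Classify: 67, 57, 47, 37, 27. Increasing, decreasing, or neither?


Differences: -10, -10, -10, -10
All differences < 0 → strictly DECREASING

Monotonically decreasing


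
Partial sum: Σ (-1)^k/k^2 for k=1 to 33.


S = -1 + 1/4 - 1/9 + 1/16 - 1/25 + 1/36 - 1/49 + 1/64 ± ...
= -0.8229
(Full series converges to -π²/12 ≈ -0.8225)

S_33 = -0.8229


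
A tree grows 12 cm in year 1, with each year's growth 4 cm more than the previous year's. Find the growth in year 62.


aₙ = a₁ + (n-1)d
= 12 + (62-1)×4
= 12 + 244
= 256

a_62 = 256


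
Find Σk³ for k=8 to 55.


Σₖ₌8^55 k³ = [55·56/2]² − [7·8/2]²
= 2371600 − 784 = 2370816

Σk³ = 2370816


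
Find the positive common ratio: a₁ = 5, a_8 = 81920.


r^(n-1) = aₙ/a₁
r^7 = 81920/5 = 16384
r = 16384^(1/7)
= 4

r = 4


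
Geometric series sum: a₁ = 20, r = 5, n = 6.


Sₙ = 20×(5^6 - 1)/(5 - 1)
= 20×(15625 - 1)/4
= 20×15624/4
= 78120

S_6 = 78120


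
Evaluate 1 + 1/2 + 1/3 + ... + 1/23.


H_23 = 1/1 + 1/2 + 1/3 + ... + 1/23
= 444316699/118982864
≈ 3.7343

H_23 = 444316699/118982864 ≈ 3.7343


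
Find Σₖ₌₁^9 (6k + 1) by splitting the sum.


Σ(6k+1) = 6·Σk + 1·n
= 6·45 + 1·9
= 270 + 9 = 279

Σ = 279


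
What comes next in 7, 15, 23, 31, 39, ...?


Pattern: arithmetic (d=8)
Terms: 7, 15, 23, 31, 39
Next term = 47

Next term = 47


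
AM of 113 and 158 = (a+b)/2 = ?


AM = (113 + 158)/2 = 271/2 = 135.5

AM = 135.5


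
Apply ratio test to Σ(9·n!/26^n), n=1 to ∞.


aₙ = 9·n!/26^n
a_{n+1}/aₙ = (n+1)!/26^(n+1) × 26^n/n!  (constant 9 cancels)
= (n+1)/26
L = lim(n→∞) (n+1)/26 = ∞
L > 1 → series DIVERGES

Diverges (ratio test: L = ∞ > 1)


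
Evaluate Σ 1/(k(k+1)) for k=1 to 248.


1/(k(k+1)) = 1/k - 1/(k+1) (partial fractions)
Telescoping: Σ = 1 - 1/249 = 248/249

Sum = 248/249


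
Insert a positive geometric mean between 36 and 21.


GM = √(36×21) = √756 = 27.4955

GM = 27.4955


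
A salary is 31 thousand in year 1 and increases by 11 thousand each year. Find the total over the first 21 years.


aₙ = 31 + (21-1)×11 = 251
Sₙ = n(a₁+aₙ)/2 = 21×(31+251)/2
= 21×282/2 = 2961

S_21 = 2961


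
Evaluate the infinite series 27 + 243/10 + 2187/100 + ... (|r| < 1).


S∞ = a₁/(1-r) = 27/(1 - 9/10)
= 27/(1/10)
= 270

S∞ = 270


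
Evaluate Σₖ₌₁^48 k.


n(n+1)/2 = 48×49/2 = 2352/2 = 1176

Σk = 1176


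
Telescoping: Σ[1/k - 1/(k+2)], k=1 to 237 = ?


Telescoping with gap 2: two head and two tail terms survive.
= (1 + 1/2) - (1/238 + 1/239)
= 3/2 - 1/238 - 1/239 = 42423/28441

Sum = 42423/28441


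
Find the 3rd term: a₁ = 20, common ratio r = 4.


aₙ = a₁·r^(n-1)
= 20×4^2
= 20×16
= 320

a_3 = 320


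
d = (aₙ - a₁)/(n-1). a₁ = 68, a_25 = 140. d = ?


d = (aₙ - a₁)/(n-1)
= (140 - 68)/(25-1)
= 72/24 = 3

d = 3


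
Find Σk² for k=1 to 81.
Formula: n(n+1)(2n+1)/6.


n = 81
n(n+1)(2n+1)/6 = 81×82×163/6
= 1082646/6 = 180441

Σk² = 180441


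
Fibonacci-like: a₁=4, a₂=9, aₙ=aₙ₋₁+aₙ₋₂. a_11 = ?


Computing iteratively: 4, 9, 13, 22, 35, 57, 92, 149, 241, 390, 631
a_11 = 631

a_11 = 631


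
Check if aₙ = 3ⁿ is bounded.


aₙ = 3ⁿ → as n→∞, aₙ→∞ (since base 3 > 1)
No finite upper bound exists
The sequence is UNBOUNDED

Unbounded (aₙ → ∞ as n → ∞)


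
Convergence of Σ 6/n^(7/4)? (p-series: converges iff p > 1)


p-series test: Σ c/n^p converges if p > 1, diverges if p ≤ 1 (constant c > 0 doesn't affect convergence).
p = 7/4
7/4 > 1 → CONVERGES

Converges (p = 7/4 > 1)


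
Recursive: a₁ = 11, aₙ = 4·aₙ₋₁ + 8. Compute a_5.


Computing step by step:
a_1 = 11
a_2 = 52
a_3 = 216
a_4 = 872
a_5 = 3496


a_5 = 3496


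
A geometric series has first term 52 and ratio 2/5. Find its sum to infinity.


S∞ = a₁/(1-r) = 52/(1 - 2/5)
= 52/(3/5)
= 260/3

S∞ = 260/3


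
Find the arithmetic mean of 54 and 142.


AM = (54 + 142)/2 = 196/2 = 98

AM = 98


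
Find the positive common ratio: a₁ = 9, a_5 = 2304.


r^(n-1) = aₙ/a₁
r^4 = 2304/9 = 256
r = 256^(1/4)
= ±4; taking r > 0 gives r = 4

r = 4


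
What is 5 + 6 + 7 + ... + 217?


Σₖ₌5^217 k = Σₖ₌₁^217 k − Σₖ₌₁^4 k
= 217·218/2 − 4·5/2
= 23653 − 10 = 23643

Σk = 23643


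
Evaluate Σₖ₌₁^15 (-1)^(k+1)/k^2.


S = 1 - 1/4 + 1/9 - 1/16 + 1/25 - 1/36 + 1/49 - 1/64 ± ...
= 0.8245
(Full series converges to +π²/12 ≈ +0.8225)

S_15 = 0.8245


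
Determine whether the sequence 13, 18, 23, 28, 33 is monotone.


Differences: 5, 5, 5, 5
All differences > 0 → strictly INCREASING

Monotonically increasing


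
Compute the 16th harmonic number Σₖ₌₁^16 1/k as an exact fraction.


H_16 = 1/1 + 1/2 + 1/3 + ... + 1/16
= 2436559/720720
≈ 3.3807

H_16 = 2436559/720720 ≈ 3.3807


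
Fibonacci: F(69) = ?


Fibonacci sequence: 1, 1, 2, 3, 5, 8, 13, 21, 34, 55, 89, ...
F(69) = 117669030460994

F(69) = 117669030460994


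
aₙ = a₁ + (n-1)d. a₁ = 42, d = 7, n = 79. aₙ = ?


aₙ = a₁ + (n-1)d
= 42 + (79-1)×7
= 42 + 546
= 588

a_79 = 588


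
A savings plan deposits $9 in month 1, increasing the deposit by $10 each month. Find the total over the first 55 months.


aₙ = 9 + (55-1)×10 = 549
Sₙ = n(a₁+aₙ)/2 = 55×(9+549)/2
= 55×558/2 = 15345

S_55 = 15345


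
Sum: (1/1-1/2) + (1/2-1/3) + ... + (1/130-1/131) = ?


Telescoping: adjacent terms cancel.
= 1/1 - 1/131
= 1 - 1/131 = 130/131

Sum = 130/131


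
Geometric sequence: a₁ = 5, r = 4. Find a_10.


aₙ = a₁·r^(n-1)
= 5×4^9
= 5×262144
= 1310720

a_10 = 1310720


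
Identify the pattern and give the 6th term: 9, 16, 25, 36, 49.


Pattern: perfect squares: n²
Terms: 9, 16, 25, 36, 49
Next term = 64

Next term = 64


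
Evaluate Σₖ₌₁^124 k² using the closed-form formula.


n = 124
n(n+1)(2n+1)/6 = 124×125×249/6
= 3859500/6 = 643250

Σk² = 643250


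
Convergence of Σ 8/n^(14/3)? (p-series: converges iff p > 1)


p-series test: Σ c/n^p converges if p > 1, diverges if p ≤ 1 (constant c > 0 doesn't affect convergence).
p = 14/3
14/3 > 1 → CONVERGES

Converges (p = 14/3 > 1)


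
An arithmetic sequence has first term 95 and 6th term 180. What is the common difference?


d = (aₙ - a₁)/(n-1)
= (180 - 95)/(6-1)
= 85/5 = 17

d = 17


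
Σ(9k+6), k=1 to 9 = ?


Σ(9k+6) = 9·Σk + 6·n
= 9·45 + 6·9
= 405 + 54 = 459

Σ = 459


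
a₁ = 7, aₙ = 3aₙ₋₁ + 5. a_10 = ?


Computing step by step:
a_1 = 7
a_2 = 26
a_3 = 83
a_4 = 254
a_5 = 767
a_6 = 2306
a_7 = 6923
a_8 = 20774
a_9 = 62327
a_10 = 186986


a_10 = 186986


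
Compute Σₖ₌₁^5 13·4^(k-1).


Sₙ = 13×(4^5 - 1)/(4 - 1)
= 13×(1024 - 1)/3
= 13×1023/3
= 4433

S_5 = 4433


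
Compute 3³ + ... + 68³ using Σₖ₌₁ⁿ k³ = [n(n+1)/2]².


Σₖ₌3^68 k³ = [68·69/2]² − [2·3/2]²
= 5503716 − 9 = 5503707

Σk³ = 5503707


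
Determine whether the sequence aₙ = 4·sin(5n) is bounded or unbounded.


For all n, -1 ≤ sin(5n) ≤ 1, so -4 ≤ 4·sin(5n) ≤ 4
Lower bound: -4, Upper bound: 4
The sequence IS bounded

Bounded (-4 ≤ aₙ ≤ 4)


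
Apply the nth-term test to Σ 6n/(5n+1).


lim(n→∞) 6n/(5n+1) = 6/5 = 6/5  (divide numerator and denominator by n)
lim aₙ = 6/5 ≠ 0 → series DIVERGES

Diverges (lim aₙ = 6/5 ≠ 0)


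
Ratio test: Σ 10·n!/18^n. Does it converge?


aₙ = 10·n!/18^n
a_{n+1}/aₙ = (n+1)!/18^(n+1) × 18^n/n!  (constant 10 cancels)
= (n+1)/18
L = lim(n→∞) (n+1)/18 = ∞
L > 1 → series DIVERGES

Diverges (ratio test: L = ∞ > 1)


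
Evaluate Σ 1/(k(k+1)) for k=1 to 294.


1/(k(k+1)) = 1/k - 1/(k+1) (partial fractions)
Telescoping: Σ = 1 - 1/295 = 294/295

Sum = 294/295


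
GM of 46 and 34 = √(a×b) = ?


GM = √(46×34) = √1564 = 39.5474

GM = 39.5474


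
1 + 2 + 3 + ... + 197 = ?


n(n+1)/2 = 197×198/2 = 39006/2 = 19503

Σk = 19503


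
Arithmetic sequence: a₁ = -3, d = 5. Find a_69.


aₙ = a₁ + (n-1)d
= -3 + (69-1)×5
= -3 + 340
= 337

a_69 = 337


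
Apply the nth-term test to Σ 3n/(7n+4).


lim(n→∞) 3n/(7n+4) = 3/7 = 3/7  (divide numerator and denominator by n)
lim aₙ = 3/7 ≠ 0 → series DIVERGES

Diverges (lim aₙ = 3/7 ≠ 0)


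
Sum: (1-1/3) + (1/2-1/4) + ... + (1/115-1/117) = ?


Telescoping with gap 2: two head and two tail terms survive.
= (1 + 1/2) - (1/116 + 1/117)
= 3/2 - 1/116 - 1/117 = 20125/13572

Sum = 20125/13572


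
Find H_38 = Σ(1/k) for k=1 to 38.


H_38 = 1/1 + 1/2 + 1/3 + ... + 1/38
= 2053580969474233/485721041551200
≈ 4.2279

H_38 = 2053580969474233/485721041551200 ≈ 4.2279


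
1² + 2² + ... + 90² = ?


n = 90
n(n+1)(2n+1)/6 = 90×91×181/6
= 1482390/6 = 247065

Σk² = 247065


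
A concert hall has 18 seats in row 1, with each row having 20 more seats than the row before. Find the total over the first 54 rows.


aₙ = 18 + (54-1)×20 = 1078
Sₙ = n(a₁+aₙ)/2 = 54×(18+1078)/2
= 54×1096/2 = 29592

S_54 = 29592


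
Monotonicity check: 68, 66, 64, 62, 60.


Differences: -2, -2, -2, -2
All differences < 0 → strictly DECREASING

Monotonically decreasing


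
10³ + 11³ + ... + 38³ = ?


Σₖ₌10^38 k³ = [38·39/2]² − [9·10/2]²
= 549081 − 2025 = 547056

Σk³ = 547056


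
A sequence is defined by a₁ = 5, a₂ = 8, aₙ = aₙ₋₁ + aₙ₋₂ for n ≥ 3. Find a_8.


Computing iteratively: 5, 8, 13, 21, 34, 55, 89, 144
a_8 = 144

a_8 = 144


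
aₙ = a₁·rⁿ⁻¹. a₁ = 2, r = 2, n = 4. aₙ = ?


aₙ = a₁·r^(n-1)
= 2×2^3
= 2×8
= 16

a_4 = 16


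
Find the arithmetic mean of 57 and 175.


AM = (57 + 175)/2 = 232/2 = 116

AM = 116


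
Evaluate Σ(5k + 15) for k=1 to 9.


Σ(5k+15) = 5·Σk + 15·n
= 5·45 + 15·9
= 225 + 135 = 360

Σ = 360


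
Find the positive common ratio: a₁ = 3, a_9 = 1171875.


r^(n-1) = aₙ/a₁
r^8 = 1171875/3 = 390625
r = 390625^(1/8)
= ±5; taking r > 0 gives r = 5

r = 5


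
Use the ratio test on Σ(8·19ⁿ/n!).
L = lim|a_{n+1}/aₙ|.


aₙ = 8·19^n/n!
a_{n+1}/aₙ = 19^(n+1)/(n+1)! × n!/19^n  (constant 8 cancels)
= 19/(n+1)
L = lim(n→∞) 19/(n+1) = 0
L < 1 → series CONVERGES

Converges (ratio test: L = 0 < 1)


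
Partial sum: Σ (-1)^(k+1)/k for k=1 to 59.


S = 1 - 1/2 + 1/3 - 1/4 + 1/5 - 1/6 + 1/7 - 1/8 ± ...
= 0.7015
(Full series converges to +ln(2) ≈ +0.6931)

S_59 = 0.7015


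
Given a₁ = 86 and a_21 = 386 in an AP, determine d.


d = (aₙ - a₁)/(n-1)
= (386 - 86)/(21-1)
= 300/20 = 15

d = 15


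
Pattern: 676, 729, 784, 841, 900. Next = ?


Pattern: perfect squares: n²
Terms: 676, 729, 784, 841, 900
Next term = 961

Next term = 961


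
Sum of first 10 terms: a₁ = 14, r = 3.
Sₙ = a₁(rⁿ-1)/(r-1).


Sₙ = 14×(3^10 - 1)/(3 - 1)
= 14×(59049 - 1)/2
= 14×59048/2
= 413336

S_10 = 413336


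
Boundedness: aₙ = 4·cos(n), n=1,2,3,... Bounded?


For all n, -1 ≤ cos(n) ≤ 1, so -4 ≤ 4·cos(n) ≤ 4
Lower bound: -4, Upper bound: 4
The sequence IS bounded

Bounded (-4 ≤ aₙ ≤ 4)


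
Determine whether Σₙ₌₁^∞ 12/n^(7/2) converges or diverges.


p-series test: Σ c/n^p converges if p > 1, diverges if p ≤ 1 (constant c > 0 doesn't affect convergence).
p = 7/2
7/2 > 1 → CONVERGES

Converges (p = 7/2 > 1)


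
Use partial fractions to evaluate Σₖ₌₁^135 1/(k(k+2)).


1/(k(k+2)) = (1/2)·(1/k - 1/(k+2)) (partial fractions)
Telescoping: Σ = (1/2)·(1 + 1/2 - 1/136 - 1/137) = 27675/37264

Sum = 27675/37264


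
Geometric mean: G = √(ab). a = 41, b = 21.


GM = √(41×21) = √861 = 29.3428

GM = 29.3428


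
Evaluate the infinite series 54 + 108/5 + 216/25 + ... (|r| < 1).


S∞ = a₁/(1-r) = 54/(1 - 2/5)
= 54/(3/5)
= 90

S∞ = 90


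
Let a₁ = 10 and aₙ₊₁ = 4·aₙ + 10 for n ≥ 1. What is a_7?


Computing step by step:
a_1 = 10
a_2 = 50
a_3 = 210
a_4 = 850
a_5 = 3410
a_6 = 13650
a_7 = 54610


a_7 = 54610


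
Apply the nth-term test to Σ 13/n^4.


lim(n→∞) 13/n^4 = 0
lim aₙ = 0 → nth-term test is INCONCLUSIVE
(Need other tests; this is actually a convergent p-series with p=4 > 1)

Inconclusive (lim aₙ = 0; need another test)


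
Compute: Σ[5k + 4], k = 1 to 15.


Σ(5k+4) = 5·Σk + 4·n
= 5·120 + 4·15
= 600 + 60 = 660

Σ = 660


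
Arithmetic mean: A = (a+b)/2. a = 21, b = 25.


AM = (21 + 25)/2 = 46/2 = 23

AM = 23


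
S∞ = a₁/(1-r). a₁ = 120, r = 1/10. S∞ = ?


S∞ = a₁/(1-r) = 120/(1 - 1/10)
= 120/(9/10)
= 400/3

S∞ = 400/3


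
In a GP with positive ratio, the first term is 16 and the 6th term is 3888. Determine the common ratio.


r^(n-1) = aₙ/a₁
r^5 = 3888/16 = 243
r = 243^(1/5)
= 3

r = 3


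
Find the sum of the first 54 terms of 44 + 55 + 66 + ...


aₙ = 44 + (54-1)×11 = 627
Sₙ = n(a₁+aₙ)/2 = 54×(44+627)/2
= 54×671/2 = 18117

S_54 = 18117


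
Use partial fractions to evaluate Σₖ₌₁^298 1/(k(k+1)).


1/(k(k+1)) = 1/k - 1/(k+1) (partial fractions)
Telescoping: Σ = 1 - 1/299 = 298/299

Sum = 298/299


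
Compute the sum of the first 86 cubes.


n(n+1)/2 = 86×87/2 = 3741
Σk³ = 3741² = 13995081

Σk³ = 13995081


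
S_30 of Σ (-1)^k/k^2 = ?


S = -1 + 1/4 - 1/9 + 1/16 - 1/25 + 1/36 - 1/49 + 1/64 ± ...
= -0.8219
(Full series converges to -π²/12 ≈ -0.8225)

S_30 = -0.8219


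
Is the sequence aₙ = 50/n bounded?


a₁ = 50, a₂ = 50/2, a₃ = 50/3, ...
0 < aₙ ≤ 50 for all n ≥ 1
Lower bound: 0, Upper bound: 50
The sequence IS bounded

Bounded (0 < aₙ ≤ 50)


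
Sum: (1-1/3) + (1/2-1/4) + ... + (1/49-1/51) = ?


Telescoping with gap 2: two head and two tail terms survive.
= (1 + 1/2) - (1/50 + 1/51)
= 3/2 - 1/50 - 1/51 = 1862/1275

Sum = 1862/1275


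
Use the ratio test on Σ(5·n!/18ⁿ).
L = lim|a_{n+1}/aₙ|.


aₙ = 5·n!/18^n
a_{n+1}/aₙ = (n+1)!/18^(n+1) × 18^n/n!  (constant 5 cancels)
= (n+1)/18
L = lim(n→∞) (n+1)/18 = ∞
L > 1 → series DIVERGES

Diverges (ratio test: L = ∞ > 1)


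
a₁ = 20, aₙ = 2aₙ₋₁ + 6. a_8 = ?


Computing step by step:
a_1 = 20
a_2 = 46
a_3 = 98
a_4 = 202
a_5 = 410
a_6 = 826
a_7 = 1658
a_8 = 3322


a_8 = 3322


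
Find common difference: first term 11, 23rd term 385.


d = (aₙ - a₁)/(n-1)
= (385 - 11)/(23-1)
= 374/22 = 17

d = 17


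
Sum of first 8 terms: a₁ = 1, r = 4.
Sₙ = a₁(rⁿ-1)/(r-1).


Sₙ = 1×(4^8 - 1)/(4 - 1)
= 1×(65536 - 1)/3
= 1×65535/3
= 21845

S_8 = 21845


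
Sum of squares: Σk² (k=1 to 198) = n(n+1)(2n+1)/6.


n = 198
n(n+1)(2n+1)/6 = 198×199×397/6
= 15642594/6 = 2607099

Σk² = 2607099


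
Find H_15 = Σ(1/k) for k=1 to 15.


H_15 = 1/1 + 1/2 + 1/3 + ... + 1/15
= 1195757/360360
≈ 3.3182

H_15 = 1195757/360360 ≈ 3.3182


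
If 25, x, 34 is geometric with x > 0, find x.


GM = √(25×34) = √850 = 29.1548

GM = 29.1548


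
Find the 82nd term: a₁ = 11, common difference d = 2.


aₙ = a₁ + (n-1)d
= 11 + (82-1)×2
= 11 + 162
= 173

a_82 = 173


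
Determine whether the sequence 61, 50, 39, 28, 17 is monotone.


Differences: -11, -11, -11, -11
All differences < 0 → strictly DECREASING

Monotonically decreasing


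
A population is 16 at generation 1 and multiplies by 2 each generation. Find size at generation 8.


aₙ = a₁·r^(n-1)
= 16×2^7
= 16×128
= 2048

a_8 = 2048


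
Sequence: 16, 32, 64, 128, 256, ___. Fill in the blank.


Pattern: powers of 2: 2ⁿ
Terms: 16, 32, 64, 128, 256
Next term = 512

Next term = 512


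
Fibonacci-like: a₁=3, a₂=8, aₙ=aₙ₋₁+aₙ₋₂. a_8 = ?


Computing iteratively: 3, 8, 11, 19, 30, 49, 79, 128
a_8 = 128

a_8 = 128


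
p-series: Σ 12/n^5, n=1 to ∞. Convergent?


p-series test: Σ c/n^p converges if p > 1, diverges if p ≤ 1 (constant c > 0 doesn't affect convergence).
p = 5
5 > 1 → CONVERGES

Converges (p = 5 > 1)


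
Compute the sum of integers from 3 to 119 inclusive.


Σₖ₌3^119 k = Σₖ₌₁^119 k − Σₖ₌₁^2 k
= 119·120/2 − 2·3/2
= 7140 − 3 = 7137

Σk = 7137


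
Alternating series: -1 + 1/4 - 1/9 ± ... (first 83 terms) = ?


S = -1 + 1/4 - 1/9 + 1/16 - 1/25 + 1/36 - 1/49 + 1/64 ± ...
= -0.8225
(Full series converges to -π²/12 ≈ -0.8225)

S_83 = -0.8225


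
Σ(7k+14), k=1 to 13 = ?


Σ(7k+14) = 7·Σk + 14·n
= 7·91 + 14·13
= 637 + 182 = 819

Σ = 819


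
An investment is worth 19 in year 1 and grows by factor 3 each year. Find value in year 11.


aₙ = a₁·r^(n-1)
= 19×3^10
= 19×59049
= 1121931

a_11 = 1121931


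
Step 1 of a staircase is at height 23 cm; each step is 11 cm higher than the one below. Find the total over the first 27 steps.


aₙ = 23 + (27-1)×11 = 309
Sₙ = n(a₁+aₙ)/2 = 27×(23+309)/2
= 27×332/2 = 4482

S_27 = 4482


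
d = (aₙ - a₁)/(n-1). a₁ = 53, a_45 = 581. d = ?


d = (aₙ - a₁)/(n-1)
= (581 - 53)/(45-1)
= 528/44 = 12

d = 12


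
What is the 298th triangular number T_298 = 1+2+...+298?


n(n+1)/2 = 298×299/2 = 89102/2 = 44551

Σk = 44551


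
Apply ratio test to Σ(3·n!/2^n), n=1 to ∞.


aₙ = 3·n!/2^n
a_{n+1}/aₙ = (n+1)!/2^(n+1) × 2^n/n!  (constant 3 cancels)
= (n+1)/2
L = lim(n→∞) (n+1)/2 = ∞
L > 1 → series DIVERGES

Diverges (ratio test: L = ∞ > 1)


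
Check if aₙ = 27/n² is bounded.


a₁ = 27, a₂ = 27/4, a₃ = 27/9, ...
0 < aₙ ≤ 27 for all n ≥ 1
The sequence IS bounded

Bounded (0 < aₙ ≤ 27)


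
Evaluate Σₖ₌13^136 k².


Σₖ₌13^136 k² = Σₖ₌₁^136 k² − Σₖ₌₁^12 k²
= 136·137·273/6 − 12·13·25/6
= 847756 − 650 = 847106

Σk² = 847106


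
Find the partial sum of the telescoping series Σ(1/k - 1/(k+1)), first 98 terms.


Telescoping: adjacent terms cancel.
= 1/1 - 1/99
= 1 - 1/99 = 98/99

Sum = 98/99


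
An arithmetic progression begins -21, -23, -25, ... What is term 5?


aₙ = a₁ + (n-1)d
= -21 + (5-1)×-2
= -21 - 8
= -29

a_5 = -29


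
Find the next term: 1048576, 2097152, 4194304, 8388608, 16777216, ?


Pattern: powers of 2: 2ⁿ
Terms: 1048576, 2097152, 4194304, 8388608, 16777216
Next term = 33554432

Next term = 33554432


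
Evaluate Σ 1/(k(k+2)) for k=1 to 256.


1/(k(k+2)) = (1/2)·(1/k - 1/(k+2)) (partial fractions)
Telescoping: Σ = (1/2)·(1 + 1/2 - 1/257 - 1/258) = 24736/33153

Sum = 24736/33153


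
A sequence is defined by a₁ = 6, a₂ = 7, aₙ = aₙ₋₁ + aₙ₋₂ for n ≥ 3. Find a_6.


Computing iteratively: 6, 7, 13, 20, 33, 53
a_6 = 53

a_6 = 53


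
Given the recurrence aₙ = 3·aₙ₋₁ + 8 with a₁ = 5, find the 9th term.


Computing step by step:
a_1 = 5
a_2 = 23
a_3 = 77
a_4 = 239
a_5 = 725
a_6 = 2183
a_7 = 6557
a_8 = 19679
a_9 = 59045


a_9 = 59045


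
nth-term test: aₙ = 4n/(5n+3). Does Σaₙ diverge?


lim(n→∞) 4n/(5n+3) = 4/5 = 4/5  (divide numerator and denominator by n)
lim aₙ = 4/5 ≠ 0 → series DIVERGES

Diverges (lim aₙ = 4/5 ≠ 0)


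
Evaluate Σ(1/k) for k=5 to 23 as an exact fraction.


Σₖ₌5^23 1/k = 1/5 + 1/6 + 1/7 + ... + 1/23
= 589307197/356948592
≈ 1.651

Sum = 589307197/356948592 ≈ 1.651


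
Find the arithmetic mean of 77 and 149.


AM = (77 + 149)/2 = 226/2 = 113

AM = 113


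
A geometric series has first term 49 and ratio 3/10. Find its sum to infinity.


S∞ = a₁/(1-r) = 49/(1 - 3/10)
= 49/(7/10)
= 70

S∞ = 70


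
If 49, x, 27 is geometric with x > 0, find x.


GM = √(49×27) = √1323 = 36.3731

GM = 36.3731


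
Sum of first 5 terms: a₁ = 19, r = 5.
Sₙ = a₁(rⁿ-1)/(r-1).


Sₙ = 19×(5^5 - 1)/(5 - 1)
= 19×(3125 - 1)/4
= 19×3124/4
= 14839

S_5 = 14839


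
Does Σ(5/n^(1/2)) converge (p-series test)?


p-series test: Σ c/n^p converges if p > 1, diverges if p ≤ 1 (constant c > 0 doesn't affect convergence).
p = 1/2
1/2 ≤ 1 → DIVERGES

Diverges (p = 1/2 ≤ 1)


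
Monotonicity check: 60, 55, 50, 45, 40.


Differences: -5, -5, -5, -5
All differences < 0 → strictly DECREASING

Monotonically decreasing


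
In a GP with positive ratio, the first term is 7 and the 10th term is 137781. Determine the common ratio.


r^(n-1) = aₙ/a₁
r^9 = 137781/7 = 19683
r = 19683^(1/9)
= 3

r = 3


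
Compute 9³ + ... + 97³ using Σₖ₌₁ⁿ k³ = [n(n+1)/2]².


Σₖ₌9^97 k³ = [97·98/2]² − [8·9/2]²
= 22591009 − 1296 = 22589713

Σk³ = 22589713


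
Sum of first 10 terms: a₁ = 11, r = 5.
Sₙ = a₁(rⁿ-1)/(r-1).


Sₙ = 11×(5^10 - 1)/(5 - 1)
= 11×(9765625 - 1)/4
= 11×9765624/4
= 26855466

S_10 = 26855466


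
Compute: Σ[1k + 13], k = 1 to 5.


Σ(1k+13) = 1·Σk + 13·n
= 1·15 + 13·5
= 15 + 65 = 80

Σ = 80


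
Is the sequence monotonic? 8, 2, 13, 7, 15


Differences: -6, 11, -6, 8
Difference at position 2 is +11 (> 0) but position 1 is -6 (< 0) — sequence both rises and falls
→ NOT monotonic

Not monotonic


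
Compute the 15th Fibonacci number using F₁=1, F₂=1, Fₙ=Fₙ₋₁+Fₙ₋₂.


Fibonacci sequence: 1, 1, 2, 3, 5, 8, 13, 21, 34, 55, 89, ...
F(15) = 610

F(15) = 610


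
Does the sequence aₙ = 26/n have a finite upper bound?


a₁ = 26, a₂ = 26/2, a₃ = 26/3, ...
0 < aₙ ≤ 26 for all n ≥ 1
Lower bound: 0, Upper bound: 26
The sequence IS bounded

Bounded (0 < aₙ ≤ 26)


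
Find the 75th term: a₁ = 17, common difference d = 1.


aₙ = a₁ + (n-1)d
= 17 + (75-1)×1
= 17 + 74
= 91

a_75 = 91
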